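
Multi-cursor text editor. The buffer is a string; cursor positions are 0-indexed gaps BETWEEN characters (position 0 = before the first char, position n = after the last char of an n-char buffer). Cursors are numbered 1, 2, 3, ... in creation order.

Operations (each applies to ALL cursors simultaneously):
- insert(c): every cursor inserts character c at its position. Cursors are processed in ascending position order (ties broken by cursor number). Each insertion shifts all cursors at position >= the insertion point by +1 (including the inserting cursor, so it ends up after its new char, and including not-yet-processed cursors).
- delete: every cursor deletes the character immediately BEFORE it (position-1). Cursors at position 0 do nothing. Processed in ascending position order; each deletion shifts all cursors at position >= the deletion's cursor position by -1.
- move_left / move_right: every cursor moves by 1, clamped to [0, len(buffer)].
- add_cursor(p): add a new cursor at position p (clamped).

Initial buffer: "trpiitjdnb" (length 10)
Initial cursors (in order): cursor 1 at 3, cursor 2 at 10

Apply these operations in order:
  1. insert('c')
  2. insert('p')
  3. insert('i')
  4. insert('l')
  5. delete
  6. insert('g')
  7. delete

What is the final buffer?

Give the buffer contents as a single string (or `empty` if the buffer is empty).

After op 1 (insert('c')): buffer="trpciitjdnbc" (len 12), cursors c1@4 c2@12, authorship ...1.......2
After op 2 (insert('p')): buffer="trpcpiitjdnbcp" (len 14), cursors c1@5 c2@14, authorship ...11.......22
After op 3 (insert('i')): buffer="trpcpiiitjdnbcpi" (len 16), cursors c1@6 c2@16, authorship ...111.......222
After op 4 (insert('l')): buffer="trpcpiliitjdnbcpil" (len 18), cursors c1@7 c2@18, authorship ...1111.......2222
After op 5 (delete): buffer="trpcpiiitjdnbcpi" (len 16), cursors c1@6 c2@16, authorship ...111.......222
After op 6 (insert('g')): buffer="trpcpigiitjdnbcpig" (len 18), cursors c1@7 c2@18, authorship ...1111.......2222
After op 7 (delete): buffer="trpcpiiitjdnbcpi" (len 16), cursors c1@6 c2@16, authorship ...111.......222

Answer: trpcpiiitjdnbcpi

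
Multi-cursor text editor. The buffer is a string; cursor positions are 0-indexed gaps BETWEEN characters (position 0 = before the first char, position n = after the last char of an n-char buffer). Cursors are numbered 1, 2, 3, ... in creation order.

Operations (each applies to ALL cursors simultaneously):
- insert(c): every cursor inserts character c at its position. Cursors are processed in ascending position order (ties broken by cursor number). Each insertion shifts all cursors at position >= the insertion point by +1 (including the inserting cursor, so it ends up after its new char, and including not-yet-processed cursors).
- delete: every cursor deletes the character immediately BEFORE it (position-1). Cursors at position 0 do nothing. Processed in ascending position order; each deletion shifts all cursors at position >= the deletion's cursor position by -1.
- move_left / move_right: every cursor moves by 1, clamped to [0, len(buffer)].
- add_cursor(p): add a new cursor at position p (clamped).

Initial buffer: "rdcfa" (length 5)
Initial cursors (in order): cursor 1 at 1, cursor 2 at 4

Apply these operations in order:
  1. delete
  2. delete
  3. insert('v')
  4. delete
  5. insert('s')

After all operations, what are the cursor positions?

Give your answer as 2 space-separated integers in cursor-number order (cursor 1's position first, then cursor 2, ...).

After op 1 (delete): buffer="dca" (len 3), cursors c1@0 c2@2, authorship ...
After op 2 (delete): buffer="da" (len 2), cursors c1@0 c2@1, authorship ..
After op 3 (insert('v')): buffer="vdva" (len 4), cursors c1@1 c2@3, authorship 1.2.
After op 4 (delete): buffer="da" (len 2), cursors c1@0 c2@1, authorship ..
After op 5 (insert('s')): buffer="sdsa" (len 4), cursors c1@1 c2@3, authorship 1.2.

Answer: 1 3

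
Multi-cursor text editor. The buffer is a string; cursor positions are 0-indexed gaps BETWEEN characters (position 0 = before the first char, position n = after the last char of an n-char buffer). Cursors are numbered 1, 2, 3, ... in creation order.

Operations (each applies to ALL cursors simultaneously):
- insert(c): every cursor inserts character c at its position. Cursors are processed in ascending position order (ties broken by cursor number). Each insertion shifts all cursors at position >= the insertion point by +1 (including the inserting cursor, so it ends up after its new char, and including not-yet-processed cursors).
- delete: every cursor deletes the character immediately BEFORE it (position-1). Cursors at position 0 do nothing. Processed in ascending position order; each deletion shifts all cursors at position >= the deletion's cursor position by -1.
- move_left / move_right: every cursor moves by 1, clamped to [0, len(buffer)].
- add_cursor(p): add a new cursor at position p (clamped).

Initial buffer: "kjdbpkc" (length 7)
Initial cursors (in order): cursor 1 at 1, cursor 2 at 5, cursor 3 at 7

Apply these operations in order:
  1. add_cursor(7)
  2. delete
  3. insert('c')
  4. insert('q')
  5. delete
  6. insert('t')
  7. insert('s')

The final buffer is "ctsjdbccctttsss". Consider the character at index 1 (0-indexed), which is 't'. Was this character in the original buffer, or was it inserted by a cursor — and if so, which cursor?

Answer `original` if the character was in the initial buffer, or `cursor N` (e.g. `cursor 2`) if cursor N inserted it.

After op 1 (add_cursor(7)): buffer="kjdbpkc" (len 7), cursors c1@1 c2@5 c3@7 c4@7, authorship .......
After op 2 (delete): buffer="jdb" (len 3), cursors c1@0 c2@3 c3@3 c4@3, authorship ...
After op 3 (insert('c')): buffer="cjdbccc" (len 7), cursors c1@1 c2@7 c3@7 c4@7, authorship 1...234
After op 4 (insert('q')): buffer="cqjdbcccqqq" (len 11), cursors c1@2 c2@11 c3@11 c4@11, authorship 11...234234
After op 5 (delete): buffer="cjdbccc" (len 7), cursors c1@1 c2@7 c3@7 c4@7, authorship 1...234
After op 6 (insert('t')): buffer="ctjdbcccttt" (len 11), cursors c1@2 c2@11 c3@11 c4@11, authorship 11...234234
After op 7 (insert('s')): buffer="ctsjdbccctttsss" (len 15), cursors c1@3 c2@15 c3@15 c4@15, authorship 111...234234234
Authorship (.=original, N=cursor N): 1 1 1 . . . 2 3 4 2 3 4 2 3 4
Index 1: author = 1

Answer: cursor 1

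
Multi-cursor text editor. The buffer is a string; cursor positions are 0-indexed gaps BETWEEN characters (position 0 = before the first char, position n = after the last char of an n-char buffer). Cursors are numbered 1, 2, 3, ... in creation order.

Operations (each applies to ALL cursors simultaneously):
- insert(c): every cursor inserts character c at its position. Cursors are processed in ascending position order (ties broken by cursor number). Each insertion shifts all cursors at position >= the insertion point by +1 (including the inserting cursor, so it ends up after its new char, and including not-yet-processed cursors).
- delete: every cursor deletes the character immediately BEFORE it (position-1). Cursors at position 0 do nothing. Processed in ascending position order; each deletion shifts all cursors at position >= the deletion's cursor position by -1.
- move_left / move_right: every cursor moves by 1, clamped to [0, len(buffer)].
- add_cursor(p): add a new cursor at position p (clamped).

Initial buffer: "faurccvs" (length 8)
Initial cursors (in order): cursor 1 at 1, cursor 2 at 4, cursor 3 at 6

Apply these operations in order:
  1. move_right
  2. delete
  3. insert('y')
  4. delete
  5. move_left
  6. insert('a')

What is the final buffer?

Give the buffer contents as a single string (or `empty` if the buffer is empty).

After op 1 (move_right): buffer="faurccvs" (len 8), cursors c1@2 c2@5 c3@7, authorship ........
After op 2 (delete): buffer="furcs" (len 5), cursors c1@1 c2@3 c3@4, authorship .....
After op 3 (insert('y')): buffer="fyurycys" (len 8), cursors c1@2 c2@5 c3@7, authorship .1..2.3.
After op 4 (delete): buffer="furcs" (len 5), cursors c1@1 c2@3 c3@4, authorship .....
After op 5 (move_left): buffer="furcs" (len 5), cursors c1@0 c2@2 c3@3, authorship .....
After op 6 (insert('a')): buffer="afuaracs" (len 8), cursors c1@1 c2@4 c3@6, authorship 1..2.3..

Answer: afuaracs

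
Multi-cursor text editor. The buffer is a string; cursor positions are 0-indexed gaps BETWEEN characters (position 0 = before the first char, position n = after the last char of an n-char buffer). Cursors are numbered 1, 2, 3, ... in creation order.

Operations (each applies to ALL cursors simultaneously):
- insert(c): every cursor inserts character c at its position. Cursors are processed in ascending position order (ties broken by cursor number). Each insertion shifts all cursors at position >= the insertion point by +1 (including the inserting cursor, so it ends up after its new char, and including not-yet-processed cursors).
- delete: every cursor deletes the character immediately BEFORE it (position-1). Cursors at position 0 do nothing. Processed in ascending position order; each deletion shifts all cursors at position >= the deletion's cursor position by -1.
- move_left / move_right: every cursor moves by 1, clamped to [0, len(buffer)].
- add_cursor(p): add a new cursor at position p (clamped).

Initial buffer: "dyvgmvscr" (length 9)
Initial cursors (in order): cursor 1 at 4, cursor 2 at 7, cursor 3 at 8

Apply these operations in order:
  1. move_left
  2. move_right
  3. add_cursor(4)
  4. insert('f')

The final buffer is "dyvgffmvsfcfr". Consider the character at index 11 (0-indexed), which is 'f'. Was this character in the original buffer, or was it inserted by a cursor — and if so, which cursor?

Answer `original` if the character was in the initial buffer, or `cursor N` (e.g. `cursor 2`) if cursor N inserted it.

Answer: cursor 3

Derivation:
After op 1 (move_left): buffer="dyvgmvscr" (len 9), cursors c1@3 c2@6 c3@7, authorship .........
After op 2 (move_right): buffer="dyvgmvscr" (len 9), cursors c1@4 c2@7 c3@8, authorship .........
After op 3 (add_cursor(4)): buffer="dyvgmvscr" (len 9), cursors c1@4 c4@4 c2@7 c3@8, authorship .........
After op 4 (insert('f')): buffer="dyvgffmvsfcfr" (len 13), cursors c1@6 c4@6 c2@10 c3@12, authorship ....14...2.3.
Authorship (.=original, N=cursor N): . . . . 1 4 . . . 2 . 3 .
Index 11: author = 3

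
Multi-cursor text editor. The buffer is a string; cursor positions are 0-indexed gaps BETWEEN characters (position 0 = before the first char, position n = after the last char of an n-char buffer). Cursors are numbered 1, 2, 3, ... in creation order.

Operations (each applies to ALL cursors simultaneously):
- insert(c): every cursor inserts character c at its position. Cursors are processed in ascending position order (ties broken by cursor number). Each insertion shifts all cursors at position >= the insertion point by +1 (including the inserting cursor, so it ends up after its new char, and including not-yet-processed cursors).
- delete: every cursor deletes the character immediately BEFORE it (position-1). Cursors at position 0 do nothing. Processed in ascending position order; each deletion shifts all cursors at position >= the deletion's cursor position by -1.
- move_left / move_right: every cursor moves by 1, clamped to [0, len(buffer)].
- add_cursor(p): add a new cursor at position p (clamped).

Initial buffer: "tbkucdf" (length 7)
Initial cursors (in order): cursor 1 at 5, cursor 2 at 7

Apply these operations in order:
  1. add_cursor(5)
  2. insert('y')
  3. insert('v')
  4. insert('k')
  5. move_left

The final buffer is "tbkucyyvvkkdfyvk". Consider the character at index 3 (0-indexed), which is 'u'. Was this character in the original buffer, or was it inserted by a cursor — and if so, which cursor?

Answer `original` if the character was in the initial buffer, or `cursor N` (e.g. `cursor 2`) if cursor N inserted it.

Answer: original

Derivation:
After op 1 (add_cursor(5)): buffer="tbkucdf" (len 7), cursors c1@5 c3@5 c2@7, authorship .......
After op 2 (insert('y')): buffer="tbkucyydfy" (len 10), cursors c1@7 c3@7 c2@10, authorship .....13..2
After op 3 (insert('v')): buffer="tbkucyyvvdfyv" (len 13), cursors c1@9 c3@9 c2@13, authorship .....1313..22
After op 4 (insert('k')): buffer="tbkucyyvvkkdfyvk" (len 16), cursors c1@11 c3@11 c2@16, authorship .....131313..222
After op 5 (move_left): buffer="tbkucyyvvkkdfyvk" (len 16), cursors c1@10 c3@10 c2@15, authorship .....131313..222
Authorship (.=original, N=cursor N): . . . . . 1 3 1 3 1 3 . . 2 2 2
Index 3: author = original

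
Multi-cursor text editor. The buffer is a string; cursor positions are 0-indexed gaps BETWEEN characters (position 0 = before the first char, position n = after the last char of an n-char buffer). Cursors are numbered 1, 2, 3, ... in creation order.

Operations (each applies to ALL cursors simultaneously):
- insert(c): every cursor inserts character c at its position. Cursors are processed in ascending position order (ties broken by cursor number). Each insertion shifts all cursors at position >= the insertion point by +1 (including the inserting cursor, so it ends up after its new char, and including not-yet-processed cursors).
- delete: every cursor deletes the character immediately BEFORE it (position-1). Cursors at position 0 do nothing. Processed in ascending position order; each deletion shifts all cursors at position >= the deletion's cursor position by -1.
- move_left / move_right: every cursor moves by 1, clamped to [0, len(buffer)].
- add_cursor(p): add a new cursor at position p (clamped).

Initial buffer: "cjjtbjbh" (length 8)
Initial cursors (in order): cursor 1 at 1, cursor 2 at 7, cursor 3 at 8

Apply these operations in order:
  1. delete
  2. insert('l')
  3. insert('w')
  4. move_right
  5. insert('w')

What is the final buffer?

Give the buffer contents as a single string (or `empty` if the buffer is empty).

After op 1 (delete): buffer="jjtbj" (len 5), cursors c1@0 c2@5 c3@5, authorship .....
After op 2 (insert('l')): buffer="ljjtbjll" (len 8), cursors c1@1 c2@8 c3@8, authorship 1.....23
After op 3 (insert('w')): buffer="lwjjtbjllww" (len 11), cursors c1@2 c2@11 c3@11, authorship 11.....2323
After op 4 (move_right): buffer="lwjjtbjllww" (len 11), cursors c1@3 c2@11 c3@11, authorship 11.....2323
After op 5 (insert('w')): buffer="lwjwjtbjllwwww" (len 14), cursors c1@4 c2@14 c3@14, authorship 11.1....232323

Answer: lwjwjtbjllwwww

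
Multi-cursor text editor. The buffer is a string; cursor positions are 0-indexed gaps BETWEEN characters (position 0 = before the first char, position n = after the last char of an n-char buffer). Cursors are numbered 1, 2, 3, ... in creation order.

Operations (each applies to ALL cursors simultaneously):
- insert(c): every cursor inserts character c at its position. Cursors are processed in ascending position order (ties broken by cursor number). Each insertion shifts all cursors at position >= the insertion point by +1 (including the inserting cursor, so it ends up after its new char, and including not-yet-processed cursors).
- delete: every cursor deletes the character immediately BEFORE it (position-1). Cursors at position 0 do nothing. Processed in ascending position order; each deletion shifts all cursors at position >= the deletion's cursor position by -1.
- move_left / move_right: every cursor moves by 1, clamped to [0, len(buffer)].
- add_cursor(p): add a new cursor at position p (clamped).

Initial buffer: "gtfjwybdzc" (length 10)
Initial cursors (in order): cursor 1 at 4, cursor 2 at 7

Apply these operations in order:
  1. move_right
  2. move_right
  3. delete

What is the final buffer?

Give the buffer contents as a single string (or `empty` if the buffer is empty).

Answer: gtfjwbdc

Derivation:
After op 1 (move_right): buffer="gtfjwybdzc" (len 10), cursors c1@5 c2@8, authorship ..........
After op 2 (move_right): buffer="gtfjwybdzc" (len 10), cursors c1@6 c2@9, authorship ..........
After op 3 (delete): buffer="gtfjwbdc" (len 8), cursors c1@5 c2@7, authorship ........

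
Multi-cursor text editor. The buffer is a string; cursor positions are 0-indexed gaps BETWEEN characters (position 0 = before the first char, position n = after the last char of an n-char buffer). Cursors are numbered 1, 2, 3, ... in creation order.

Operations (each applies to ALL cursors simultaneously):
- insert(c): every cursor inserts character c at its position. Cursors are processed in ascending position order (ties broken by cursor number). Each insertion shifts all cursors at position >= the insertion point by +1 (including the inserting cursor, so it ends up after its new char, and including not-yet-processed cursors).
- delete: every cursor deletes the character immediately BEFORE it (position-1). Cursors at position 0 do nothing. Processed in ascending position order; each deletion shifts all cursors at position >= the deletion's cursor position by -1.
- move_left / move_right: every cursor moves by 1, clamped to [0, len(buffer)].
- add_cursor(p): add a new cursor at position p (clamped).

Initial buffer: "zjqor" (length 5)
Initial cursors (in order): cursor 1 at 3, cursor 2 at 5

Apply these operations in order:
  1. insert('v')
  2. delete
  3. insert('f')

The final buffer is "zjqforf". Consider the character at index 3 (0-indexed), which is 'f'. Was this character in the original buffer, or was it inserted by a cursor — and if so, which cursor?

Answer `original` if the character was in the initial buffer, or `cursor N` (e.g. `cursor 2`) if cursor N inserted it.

After op 1 (insert('v')): buffer="zjqvorv" (len 7), cursors c1@4 c2@7, authorship ...1..2
After op 2 (delete): buffer="zjqor" (len 5), cursors c1@3 c2@5, authorship .....
After op 3 (insert('f')): buffer="zjqforf" (len 7), cursors c1@4 c2@7, authorship ...1..2
Authorship (.=original, N=cursor N): . . . 1 . . 2
Index 3: author = 1

Answer: cursor 1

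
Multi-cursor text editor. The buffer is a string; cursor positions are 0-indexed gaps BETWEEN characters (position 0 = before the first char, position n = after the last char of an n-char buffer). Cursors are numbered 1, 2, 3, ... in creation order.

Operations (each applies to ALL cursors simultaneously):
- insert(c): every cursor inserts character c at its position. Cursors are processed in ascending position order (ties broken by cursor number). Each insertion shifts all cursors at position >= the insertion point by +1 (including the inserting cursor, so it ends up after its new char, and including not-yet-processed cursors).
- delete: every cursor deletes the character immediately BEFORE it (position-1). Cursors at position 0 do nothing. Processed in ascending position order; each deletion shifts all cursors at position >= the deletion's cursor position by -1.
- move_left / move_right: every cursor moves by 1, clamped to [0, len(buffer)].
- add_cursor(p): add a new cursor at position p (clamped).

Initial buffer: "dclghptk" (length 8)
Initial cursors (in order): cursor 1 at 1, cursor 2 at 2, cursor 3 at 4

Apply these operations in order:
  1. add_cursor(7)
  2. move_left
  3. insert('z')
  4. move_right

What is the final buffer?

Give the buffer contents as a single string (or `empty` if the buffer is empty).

Answer: zdzclzghpztk

Derivation:
After op 1 (add_cursor(7)): buffer="dclghptk" (len 8), cursors c1@1 c2@2 c3@4 c4@7, authorship ........
After op 2 (move_left): buffer="dclghptk" (len 8), cursors c1@0 c2@1 c3@3 c4@6, authorship ........
After op 3 (insert('z')): buffer="zdzclzghpztk" (len 12), cursors c1@1 c2@3 c3@6 c4@10, authorship 1.2..3...4..
After op 4 (move_right): buffer="zdzclzghpztk" (len 12), cursors c1@2 c2@4 c3@7 c4@11, authorship 1.2..3...4..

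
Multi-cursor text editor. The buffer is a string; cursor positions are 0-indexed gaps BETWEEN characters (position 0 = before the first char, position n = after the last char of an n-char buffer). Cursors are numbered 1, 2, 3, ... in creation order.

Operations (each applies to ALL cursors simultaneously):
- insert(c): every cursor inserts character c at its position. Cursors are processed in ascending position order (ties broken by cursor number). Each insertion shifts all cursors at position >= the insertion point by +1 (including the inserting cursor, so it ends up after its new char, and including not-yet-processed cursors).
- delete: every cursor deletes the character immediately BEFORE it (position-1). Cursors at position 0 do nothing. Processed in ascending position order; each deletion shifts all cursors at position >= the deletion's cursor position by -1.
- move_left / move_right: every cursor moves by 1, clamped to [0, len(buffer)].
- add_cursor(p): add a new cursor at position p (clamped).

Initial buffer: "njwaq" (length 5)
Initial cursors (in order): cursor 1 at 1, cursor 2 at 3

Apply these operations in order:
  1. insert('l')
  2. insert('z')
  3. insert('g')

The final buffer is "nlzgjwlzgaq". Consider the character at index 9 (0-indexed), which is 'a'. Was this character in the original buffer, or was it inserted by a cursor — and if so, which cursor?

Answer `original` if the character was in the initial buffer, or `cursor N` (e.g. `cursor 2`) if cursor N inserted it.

Answer: original

Derivation:
After op 1 (insert('l')): buffer="nljwlaq" (len 7), cursors c1@2 c2@5, authorship .1..2..
After op 2 (insert('z')): buffer="nlzjwlzaq" (len 9), cursors c1@3 c2@7, authorship .11..22..
After op 3 (insert('g')): buffer="nlzgjwlzgaq" (len 11), cursors c1@4 c2@9, authorship .111..222..
Authorship (.=original, N=cursor N): . 1 1 1 . . 2 2 2 . .
Index 9: author = original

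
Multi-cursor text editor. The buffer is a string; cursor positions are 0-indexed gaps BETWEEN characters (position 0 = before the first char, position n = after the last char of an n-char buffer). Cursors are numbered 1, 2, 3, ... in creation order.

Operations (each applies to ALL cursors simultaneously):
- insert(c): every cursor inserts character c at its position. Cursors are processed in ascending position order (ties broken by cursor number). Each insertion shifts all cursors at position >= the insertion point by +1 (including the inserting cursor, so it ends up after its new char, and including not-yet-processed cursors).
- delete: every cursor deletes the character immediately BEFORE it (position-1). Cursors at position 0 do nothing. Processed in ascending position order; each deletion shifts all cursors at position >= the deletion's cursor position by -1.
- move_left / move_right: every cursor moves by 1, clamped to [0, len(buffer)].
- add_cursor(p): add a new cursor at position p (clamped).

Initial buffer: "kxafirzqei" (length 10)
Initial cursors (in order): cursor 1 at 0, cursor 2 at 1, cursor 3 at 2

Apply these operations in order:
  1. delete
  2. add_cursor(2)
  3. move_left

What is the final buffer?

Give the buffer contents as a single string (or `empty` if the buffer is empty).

After op 1 (delete): buffer="afirzqei" (len 8), cursors c1@0 c2@0 c3@0, authorship ........
After op 2 (add_cursor(2)): buffer="afirzqei" (len 8), cursors c1@0 c2@0 c3@0 c4@2, authorship ........
After op 3 (move_left): buffer="afirzqei" (len 8), cursors c1@0 c2@0 c3@0 c4@1, authorship ........

Answer: afirzqei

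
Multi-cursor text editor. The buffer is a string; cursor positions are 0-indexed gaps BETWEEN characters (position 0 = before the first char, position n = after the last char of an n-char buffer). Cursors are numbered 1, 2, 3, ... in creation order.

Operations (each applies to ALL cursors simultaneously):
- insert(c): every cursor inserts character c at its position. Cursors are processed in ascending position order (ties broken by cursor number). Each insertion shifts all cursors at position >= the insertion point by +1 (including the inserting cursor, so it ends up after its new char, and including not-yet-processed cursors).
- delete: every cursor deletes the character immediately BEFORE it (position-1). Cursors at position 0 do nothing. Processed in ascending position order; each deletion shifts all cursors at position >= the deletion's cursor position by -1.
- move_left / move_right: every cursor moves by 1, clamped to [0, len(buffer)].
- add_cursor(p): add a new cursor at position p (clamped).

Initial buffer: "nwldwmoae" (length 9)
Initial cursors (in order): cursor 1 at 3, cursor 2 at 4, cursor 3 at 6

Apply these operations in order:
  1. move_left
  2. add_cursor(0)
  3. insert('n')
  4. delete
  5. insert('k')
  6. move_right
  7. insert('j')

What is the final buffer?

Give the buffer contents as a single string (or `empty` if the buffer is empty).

Answer: knjwkljkdjwkmjoae

Derivation:
After op 1 (move_left): buffer="nwldwmoae" (len 9), cursors c1@2 c2@3 c3@5, authorship .........
After op 2 (add_cursor(0)): buffer="nwldwmoae" (len 9), cursors c4@0 c1@2 c2@3 c3@5, authorship .........
After op 3 (insert('n')): buffer="nnwnlndwnmoae" (len 13), cursors c4@1 c1@4 c2@6 c3@9, authorship 4..1.2..3....
After op 4 (delete): buffer="nwldwmoae" (len 9), cursors c4@0 c1@2 c2@3 c3@5, authorship .........
After op 5 (insert('k')): buffer="knwklkdwkmoae" (len 13), cursors c4@1 c1@4 c2@6 c3@9, authorship 4..1.2..3....
After op 6 (move_right): buffer="knwklkdwkmoae" (len 13), cursors c4@2 c1@5 c2@7 c3@10, authorship 4..1.2..3....
After op 7 (insert('j')): buffer="knjwkljkdjwkmjoae" (len 17), cursors c4@3 c1@7 c2@10 c3@14, authorship 4.4.1.12.2.3.3...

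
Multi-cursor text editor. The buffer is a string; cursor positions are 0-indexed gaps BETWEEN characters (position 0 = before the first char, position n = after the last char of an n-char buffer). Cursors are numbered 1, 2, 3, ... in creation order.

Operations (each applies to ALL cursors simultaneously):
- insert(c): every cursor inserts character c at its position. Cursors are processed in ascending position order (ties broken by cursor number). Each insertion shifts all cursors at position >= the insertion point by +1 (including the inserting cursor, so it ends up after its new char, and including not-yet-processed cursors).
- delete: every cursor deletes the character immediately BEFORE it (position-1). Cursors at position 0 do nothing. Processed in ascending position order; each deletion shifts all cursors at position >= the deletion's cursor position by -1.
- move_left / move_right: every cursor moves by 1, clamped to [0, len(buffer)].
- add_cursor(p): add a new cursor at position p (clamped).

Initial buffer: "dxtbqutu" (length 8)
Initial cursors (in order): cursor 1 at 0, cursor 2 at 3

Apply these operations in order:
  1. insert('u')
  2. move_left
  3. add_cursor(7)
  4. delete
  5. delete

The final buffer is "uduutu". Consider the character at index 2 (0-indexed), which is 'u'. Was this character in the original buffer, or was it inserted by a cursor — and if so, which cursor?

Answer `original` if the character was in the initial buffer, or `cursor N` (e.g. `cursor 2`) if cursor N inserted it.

Answer: cursor 2

Derivation:
After op 1 (insert('u')): buffer="udxtubqutu" (len 10), cursors c1@1 c2@5, authorship 1...2.....
After op 2 (move_left): buffer="udxtubqutu" (len 10), cursors c1@0 c2@4, authorship 1...2.....
After op 3 (add_cursor(7)): buffer="udxtubqutu" (len 10), cursors c1@0 c2@4 c3@7, authorship 1...2.....
After op 4 (delete): buffer="udxubutu" (len 8), cursors c1@0 c2@3 c3@5, authorship 1..2....
After op 5 (delete): buffer="uduutu" (len 6), cursors c1@0 c2@2 c3@3, authorship 1.2...
Authorship (.=original, N=cursor N): 1 . 2 . . .
Index 2: author = 2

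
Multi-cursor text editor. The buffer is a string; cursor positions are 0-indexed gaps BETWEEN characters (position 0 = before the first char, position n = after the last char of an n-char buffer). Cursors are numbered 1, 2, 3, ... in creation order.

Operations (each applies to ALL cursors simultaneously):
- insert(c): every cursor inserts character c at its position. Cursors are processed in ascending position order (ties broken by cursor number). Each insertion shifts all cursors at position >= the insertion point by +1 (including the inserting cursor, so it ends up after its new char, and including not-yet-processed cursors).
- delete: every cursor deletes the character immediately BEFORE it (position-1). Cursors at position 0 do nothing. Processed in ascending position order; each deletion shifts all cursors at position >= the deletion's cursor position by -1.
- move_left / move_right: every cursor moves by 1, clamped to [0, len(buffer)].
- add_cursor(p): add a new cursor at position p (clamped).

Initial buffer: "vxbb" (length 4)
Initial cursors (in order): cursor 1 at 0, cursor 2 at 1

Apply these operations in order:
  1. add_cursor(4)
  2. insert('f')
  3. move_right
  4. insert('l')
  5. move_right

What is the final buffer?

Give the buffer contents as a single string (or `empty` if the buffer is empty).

After op 1 (add_cursor(4)): buffer="vxbb" (len 4), cursors c1@0 c2@1 c3@4, authorship ....
After op 2 (insert('f')): buffer="fvfxbbf" (len 7), cursors c1@1 c2@3 c3@7, authorship 1.2...3
After op 3 (move_right): buffer="fvfxbbf" (len 7), cursors c1@2 c2@4 c3@7, authorship 1.2...3
After op 4 (insert('l')): buffer="fvlfxlbbfl" (len 10), cursors c1@3 c2@6 c3@10, authorship 1.12.2..33
After op 5 (move_right): buffer="fvlfxlbbfl" (len 10), cursors c1@4 c2@7 c3@10, authorship 1.12.2..33

Answer: fvlfxlbbfl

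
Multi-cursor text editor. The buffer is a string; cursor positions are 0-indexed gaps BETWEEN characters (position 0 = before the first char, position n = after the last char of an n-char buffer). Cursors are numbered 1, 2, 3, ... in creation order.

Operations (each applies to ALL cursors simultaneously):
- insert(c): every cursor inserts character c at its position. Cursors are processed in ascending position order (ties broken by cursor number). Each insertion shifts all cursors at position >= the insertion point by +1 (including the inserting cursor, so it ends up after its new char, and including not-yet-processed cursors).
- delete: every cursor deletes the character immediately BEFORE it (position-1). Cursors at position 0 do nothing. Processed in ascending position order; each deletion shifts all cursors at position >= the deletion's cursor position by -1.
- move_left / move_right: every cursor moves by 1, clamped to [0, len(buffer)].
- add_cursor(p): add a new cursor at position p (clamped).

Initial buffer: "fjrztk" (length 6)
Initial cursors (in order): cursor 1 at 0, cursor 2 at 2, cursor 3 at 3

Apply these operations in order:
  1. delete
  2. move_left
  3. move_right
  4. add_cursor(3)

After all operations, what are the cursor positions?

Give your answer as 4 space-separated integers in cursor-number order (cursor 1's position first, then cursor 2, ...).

Answer: 1 1 1 3

Derivation:
After op 1 (delete): buffer="fztk" (len 4), cursors c1@0 c2@1 c3@1, authorship ....
After op 2 (move_left): buffer="fztk" (len 4), cursors c1@0 c2@0 c3@0, authorship ....
After op 3 (move_right): buffer="fztk" (len 4), cursors c1@1 c2@1 c3@1, authorship ....
After op 4 (add_cursor(3)): buffer="fztk" (len 4), cursors c1@1 c2@1 c3@1 c4@3, authorship ....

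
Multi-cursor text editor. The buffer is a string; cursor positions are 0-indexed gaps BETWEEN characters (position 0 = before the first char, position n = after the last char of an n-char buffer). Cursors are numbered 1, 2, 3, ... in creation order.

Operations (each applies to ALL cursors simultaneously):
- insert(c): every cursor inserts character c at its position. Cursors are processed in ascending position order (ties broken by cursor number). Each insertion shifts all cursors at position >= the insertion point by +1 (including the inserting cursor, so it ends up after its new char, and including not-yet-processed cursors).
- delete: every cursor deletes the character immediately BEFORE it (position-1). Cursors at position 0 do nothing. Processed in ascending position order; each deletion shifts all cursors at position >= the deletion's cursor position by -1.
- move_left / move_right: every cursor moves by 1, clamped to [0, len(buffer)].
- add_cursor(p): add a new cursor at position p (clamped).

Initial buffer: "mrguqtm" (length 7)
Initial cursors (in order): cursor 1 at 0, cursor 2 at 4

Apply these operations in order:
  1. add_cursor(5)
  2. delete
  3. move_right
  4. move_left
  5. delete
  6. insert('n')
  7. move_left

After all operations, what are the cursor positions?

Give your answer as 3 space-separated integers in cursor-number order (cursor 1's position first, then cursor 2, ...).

Answer: 0 3 3

Derivation:
After op 1 (add_cursor(5)): buffer="mrguqtm" (len 7), cursors c1@0 c2@4 c3@5, authorship .......
After op 2 (delete): buffer="mrgtm" (len 5), cursors c1@0 c2@3 c3@3, authorship .....
After op 3 (move_right): buffer="mrgtm" (len 5), cursors c1@1 c2@4 c3@4, authorship .....
After op 4 (move_left): buffer="mrgtm" (len 5), cursors c1@0 c2@3 c3@3, authorship .....
After op 5 (delete): buffer="mtm" (len 3), cursors c1@0 c2@1 c3@1, authorship ...
After op 6 (insert('n')): buffer="nmnntm" (len 6), cursors c1@1 c2@4 c3@4, authorship 1.23..
After op 7 (move_left): buffer="nmnntm" (len 6), cursors c1@0 c2@3 c3@3, authorship 1.23..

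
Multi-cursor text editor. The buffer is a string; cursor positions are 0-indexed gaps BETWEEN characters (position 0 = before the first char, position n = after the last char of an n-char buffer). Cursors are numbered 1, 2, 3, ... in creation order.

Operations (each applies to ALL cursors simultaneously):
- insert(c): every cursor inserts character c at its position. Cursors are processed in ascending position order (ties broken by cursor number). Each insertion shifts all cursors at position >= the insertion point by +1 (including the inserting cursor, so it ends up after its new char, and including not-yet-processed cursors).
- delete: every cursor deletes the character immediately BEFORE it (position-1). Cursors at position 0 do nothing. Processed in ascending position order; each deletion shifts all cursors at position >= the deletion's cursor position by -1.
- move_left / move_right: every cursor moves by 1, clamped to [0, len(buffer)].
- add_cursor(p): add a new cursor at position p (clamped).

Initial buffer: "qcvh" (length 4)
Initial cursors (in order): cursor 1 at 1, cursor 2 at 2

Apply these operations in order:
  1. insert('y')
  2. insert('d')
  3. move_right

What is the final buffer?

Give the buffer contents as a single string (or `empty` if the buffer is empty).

Answer: qydcydvh

Derivation:
After op 1 (insert('y')): buffer="qycyvh" (len 6), cursors c1@2 c2@4, authorship .1.2..
After op 2 (insert('d')): buffer="qydcydvh" (len 8), cursors c1@3 c2@6, authorship .11.22..
After op 3 (move_right): buffer="qydcydvh" (len 8), cursors c1@4 c2@7, authorship .11.22..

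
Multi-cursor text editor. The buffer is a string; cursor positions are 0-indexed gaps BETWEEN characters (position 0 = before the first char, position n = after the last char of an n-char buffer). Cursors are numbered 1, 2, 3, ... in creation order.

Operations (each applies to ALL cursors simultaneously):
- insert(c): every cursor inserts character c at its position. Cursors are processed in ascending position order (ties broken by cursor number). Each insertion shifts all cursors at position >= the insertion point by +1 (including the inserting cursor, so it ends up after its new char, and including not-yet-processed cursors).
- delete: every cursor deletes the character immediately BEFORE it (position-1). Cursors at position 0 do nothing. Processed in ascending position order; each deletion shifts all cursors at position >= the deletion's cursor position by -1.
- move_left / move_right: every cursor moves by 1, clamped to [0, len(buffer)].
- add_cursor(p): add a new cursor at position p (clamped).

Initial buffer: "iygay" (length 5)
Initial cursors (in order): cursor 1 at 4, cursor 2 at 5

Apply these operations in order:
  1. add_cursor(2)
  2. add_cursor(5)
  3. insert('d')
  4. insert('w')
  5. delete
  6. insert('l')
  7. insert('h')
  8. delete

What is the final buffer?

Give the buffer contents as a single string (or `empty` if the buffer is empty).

After op 1 (add_cursor(2)): buffer="iygay" (len 5), cursors c3@2 c1@4 c2@5, authorship .....
After op 2 (add_cursor(5)): buffer="iygay" (len 5), cursors c3@2 c1@4 c2@5 c4@5, authorship .....
After op 3 (insert('d')): buffer="iydgadydd" (len 9), cursors c3@3 c1@6 c2@9 c4@9, authorship ..3..1.24
After op 4 (insert('w')): buffer="iydwgadwyddww" (len 13), cursors c3@4 c1@8 c2@13 c4@13, authorship ..33..11.2424
After op 5 (delete): buffer="iydgadydd" (len 9), cursors c3@3 c1@6 c2@9 c4@9, authorship ..3..1.24
After op 6 (insert('l')): buffer="iydlgadlyddll" (len 13), cursors c3@4 c1@8 c2@13 c4@13, authorship ..33..11.2424
After op 7 (insert('h')): buffer="iydlhgadlhyddllhh" (len 17), cursors c3@5 c1@10 c2@17 c4@17, authorship ..333..111.242424
After op 8 (delete): buffer="iydlgadlyddll" (len 13), cursors c3@4 c1@8 c2@13 c4@13, authorship ..33..11.2424

Answer: iydlgadlyddll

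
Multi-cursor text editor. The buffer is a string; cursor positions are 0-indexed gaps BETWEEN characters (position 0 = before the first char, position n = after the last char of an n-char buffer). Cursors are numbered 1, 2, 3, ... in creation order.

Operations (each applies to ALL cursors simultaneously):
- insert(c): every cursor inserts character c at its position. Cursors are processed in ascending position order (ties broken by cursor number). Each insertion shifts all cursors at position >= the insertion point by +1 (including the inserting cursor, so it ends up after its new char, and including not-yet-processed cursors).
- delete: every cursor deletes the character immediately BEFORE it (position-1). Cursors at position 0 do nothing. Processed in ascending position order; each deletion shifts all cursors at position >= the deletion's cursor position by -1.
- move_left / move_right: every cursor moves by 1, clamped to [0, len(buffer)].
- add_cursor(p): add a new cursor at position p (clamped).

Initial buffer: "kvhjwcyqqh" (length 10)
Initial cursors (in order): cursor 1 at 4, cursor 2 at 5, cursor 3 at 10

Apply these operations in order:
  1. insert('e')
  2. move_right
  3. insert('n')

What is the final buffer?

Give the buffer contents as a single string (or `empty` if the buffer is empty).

Answer: kvhjewnecnyqqhen

Derivation:
After op 1 (insert('e')): buffer="kvhjewecyqqhe" (len 13), cursors c1@5 c2@7 c3@13, authorship ....1.2.....3
After op 2 (move_right): buffer="kvhjewecyqqhe" (len 13), cursors c1@6 c2@8 c3@13, authorship ....1.2.....3
After op 3 (insert('n')): buffer="kvhjewnecnyqqhen" (len 16), cursors c1@7 c2@10 c3@16, authorship ....1.12.2....33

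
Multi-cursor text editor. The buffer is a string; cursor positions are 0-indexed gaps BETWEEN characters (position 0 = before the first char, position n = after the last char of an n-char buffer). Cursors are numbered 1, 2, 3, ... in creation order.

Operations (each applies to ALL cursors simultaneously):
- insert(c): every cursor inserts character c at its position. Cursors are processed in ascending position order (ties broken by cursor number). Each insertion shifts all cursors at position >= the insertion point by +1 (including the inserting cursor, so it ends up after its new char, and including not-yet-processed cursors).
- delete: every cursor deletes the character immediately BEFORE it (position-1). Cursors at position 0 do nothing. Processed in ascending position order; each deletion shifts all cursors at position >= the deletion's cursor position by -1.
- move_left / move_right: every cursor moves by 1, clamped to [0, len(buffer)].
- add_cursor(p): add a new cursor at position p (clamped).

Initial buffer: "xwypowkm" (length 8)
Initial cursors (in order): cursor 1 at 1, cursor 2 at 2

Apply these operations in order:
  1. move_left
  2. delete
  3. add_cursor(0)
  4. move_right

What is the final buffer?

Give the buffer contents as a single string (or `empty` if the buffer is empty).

Answer: wypowkm

Derivation:
After op 1 (move_left): buffer="xwypowkm" (len 8), cursors c1@0 c2@1, authorship ........
After op 2 (delete): buffer="wypowkm" (len 7), cursors c1@0 c2@0, authorship .......
After op 3 (add_cursor(0)): buffer="wypowkm" (len 7), cursors c1@0 c2@0 c3@0, authorship .......
After op 4 (move_right): buffer="wypowkm" (len 7), cursors c1@1 c2@1 c3@1, authorship .......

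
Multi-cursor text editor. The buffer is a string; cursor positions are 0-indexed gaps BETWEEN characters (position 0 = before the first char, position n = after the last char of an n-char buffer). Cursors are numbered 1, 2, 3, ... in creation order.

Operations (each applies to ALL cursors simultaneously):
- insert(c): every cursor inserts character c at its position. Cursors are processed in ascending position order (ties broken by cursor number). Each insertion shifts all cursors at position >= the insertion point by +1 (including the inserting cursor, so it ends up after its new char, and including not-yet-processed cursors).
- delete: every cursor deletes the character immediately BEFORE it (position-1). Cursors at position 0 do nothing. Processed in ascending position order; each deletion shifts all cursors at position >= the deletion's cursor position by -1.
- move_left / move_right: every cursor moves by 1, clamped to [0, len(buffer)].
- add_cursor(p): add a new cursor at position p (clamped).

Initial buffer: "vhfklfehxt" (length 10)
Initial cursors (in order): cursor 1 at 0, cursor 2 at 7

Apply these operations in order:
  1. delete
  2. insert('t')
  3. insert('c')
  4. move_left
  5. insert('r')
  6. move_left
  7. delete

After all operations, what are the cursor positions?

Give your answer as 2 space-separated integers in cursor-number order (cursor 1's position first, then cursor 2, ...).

After op 1 (delete): buffer="vhfklfhxt" (len 9), cursors c1@0 c2@6, authorship .........
After op 2 (insert('t')): buffer="tvhfklfthxt" (len 11), cursors c1@1 c2@8, authorship 1......2...
After op 3 (insert('c')): buffer="tcvhfklftchxt" (len 13), cursors c1@2 c2@10, authorship 11......22...
After op 4 (move_left): buffer="tcvhfklftchxt" (len 13), cursors c1@1 c2@9, authorship 11......22...
After op 5 (insert('r')): buffer="trcvhfklftrchxt" (len 15), cursors c1@2 c2@11, authorship 111......222...
After op 6 (move_left): buffer="trcvhfklftrchxt" (len 15), cursors c1@1 c2@10, authorship 111......222...
After op 7 (delete): buffer="rcvhfklfrchxt" (len 13), cursors c1@0 c2@8, authorship 11......22...

Answer: 0 8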